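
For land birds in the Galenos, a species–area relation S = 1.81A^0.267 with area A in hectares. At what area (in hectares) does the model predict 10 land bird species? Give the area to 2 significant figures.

600 hectares

10 = 1.81 × A^0.267  ⇒  A^0.267 = 10/1.81 = 5.525
ln A = ln(5.525) / 0.267 = 1.7093 / 0.267 = 6.4017
A = e^6.4017 ≈ 602.9 hectares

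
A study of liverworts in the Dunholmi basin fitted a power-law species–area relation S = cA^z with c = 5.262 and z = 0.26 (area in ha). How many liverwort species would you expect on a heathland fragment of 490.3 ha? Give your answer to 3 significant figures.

S = 5.262 × 490.3^0.26
ln S = ln 5.262 + 0.26 × ln 490.3 = 1.6605 + 0.26 × 6.1950 = 3.2712
S = e^3.2712 ≈ 26.34

26.3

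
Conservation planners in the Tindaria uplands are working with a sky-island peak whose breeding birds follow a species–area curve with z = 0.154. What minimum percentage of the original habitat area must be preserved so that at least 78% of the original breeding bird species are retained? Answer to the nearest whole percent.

20%

Need (A_new/A_old)^0.154 = 0.78, so A_new/A_old = 0.78^(1/0.154) = 0.78^6.494
ln(A_new/A_old) = ln 0.78 / 0.154 = -0.2485 / 0.154 = -1.6134
A_new/A_old = e^-1.6134 ≈ 0.1992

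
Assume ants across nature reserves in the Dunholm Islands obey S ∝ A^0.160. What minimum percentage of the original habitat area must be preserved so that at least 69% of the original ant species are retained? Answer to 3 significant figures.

9.84%

Need (A_new/A_old)^0.16 = 0.69, so A_new/A_old = 0.69^(1/0.16) = 0.69^6.25
ln(A_new/A_old) = ln 0.69 / 0.16 = -0.3711 / 0.16 = -2.3191
A_new/A_old = e^-2.3191 ≈ 0.09836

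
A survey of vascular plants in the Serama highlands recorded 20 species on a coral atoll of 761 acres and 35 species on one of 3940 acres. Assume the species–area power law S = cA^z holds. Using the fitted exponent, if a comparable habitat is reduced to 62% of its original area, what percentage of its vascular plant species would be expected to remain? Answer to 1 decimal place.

z = ln(35/20) / ln(3940/761) = 0.5596 / 1.6443 = 0.3403
S_new/S_old = (A_new/A_old)^z = 0.62^0.3403 = exp(0.3403 × -0.4780) = 0.8499

85.0%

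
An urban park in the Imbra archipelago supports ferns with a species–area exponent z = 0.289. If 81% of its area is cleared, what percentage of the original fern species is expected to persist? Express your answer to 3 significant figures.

61.9%

S_new/S_old = (A_new/A_old)^z = 0.19^0.289
= exp(0.289 × ln 0.19) = exp(0.289 × -1.6607) = exp(-0.4800) ≈ 0.6188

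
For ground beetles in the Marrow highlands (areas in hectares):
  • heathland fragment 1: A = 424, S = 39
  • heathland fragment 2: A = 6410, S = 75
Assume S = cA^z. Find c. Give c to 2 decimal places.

z = ln(S₂/S₁) / ln(A₂/A₁) = ln(75/39) / ln(6410/424) = 0.6539 / 2.7159 = 0.2408
c = S₁ / A₁^z = 39 / 424^0.2408 = 39 / 4.292 = 9.088

9.09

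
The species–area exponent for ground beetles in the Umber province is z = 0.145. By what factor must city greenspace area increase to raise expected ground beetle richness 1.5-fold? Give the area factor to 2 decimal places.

(A₂/A₁)^0.145 = 1.5, so A₂/A₁ = 1.5^(1/0.145) = 1.5^6.897
ln(A₂/A₁) = ln 1.5 / 0.145 = 0.4055 / 0.145 = 2.7963
A₂/A₁ = e^2.7963 ≈ 16.38

16.38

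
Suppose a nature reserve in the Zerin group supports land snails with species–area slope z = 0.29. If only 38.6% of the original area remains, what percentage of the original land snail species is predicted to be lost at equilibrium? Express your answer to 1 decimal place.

S_new/S_old = (A_new/A_old)^z = 0.386^0.29
= exp(0.29 × ln 0.386) = exp(0.29 × -0.9519) = exp(-0.2761) ≈ 0.7588
Fraction lost = 1 − 0.7588 = 0.2412

24.1%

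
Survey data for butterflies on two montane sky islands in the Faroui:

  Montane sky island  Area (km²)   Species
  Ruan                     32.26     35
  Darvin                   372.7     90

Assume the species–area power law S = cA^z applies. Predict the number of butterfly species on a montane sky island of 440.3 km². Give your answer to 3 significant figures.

96.0

z = ln(90/35) / ln(372.7/32.26) = 0.9445 / 2.4469 = 0.3860
c = 35 / 32.26^0.3860 = 35 / 3.822 = 9.157
S₃ = 9.157 × 440.3^0.3860 = 9.157 × 10.48 ≈ 95.98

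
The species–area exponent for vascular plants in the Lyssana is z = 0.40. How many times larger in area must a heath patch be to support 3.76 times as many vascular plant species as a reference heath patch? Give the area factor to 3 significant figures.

27.4

(A₂/A₁)^0.4 = 3.76, so A₂/A₁ = 3.76^(1/0.4) = 3.76^2.5
ln(A₂/A₁) = ln 3.76 / 0.4 = 1.3244 / 0.4 = 3.3110
A₂/A₁ = e^3.3110 ≈ 27.41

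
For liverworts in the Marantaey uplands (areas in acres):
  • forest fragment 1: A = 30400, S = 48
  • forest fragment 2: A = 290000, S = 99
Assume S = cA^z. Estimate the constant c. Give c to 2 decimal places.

1.75

z = ln(S₂/S₁) / ln(A₂/A₁) = ln(99/48) / ln(290000/30400) = 0.7239 / 2.2554 = 0.3210
c = S₁ / A₁^z = 48 / 30400^0.3210 = 48 / 27.47 = 1.747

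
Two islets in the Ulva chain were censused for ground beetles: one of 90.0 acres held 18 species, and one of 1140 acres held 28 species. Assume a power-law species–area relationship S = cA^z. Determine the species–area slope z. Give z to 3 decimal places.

Taking logs: ln S = ln c + z ln A, so z = (ln S₂ − ln S₁)/(ln A₂ − ln A₁).
z = ln(28/18) / ln(1140/90) = ln(1.556) / ln(12.67) = 0.4418 / 2.5390 = 0.1740

0.174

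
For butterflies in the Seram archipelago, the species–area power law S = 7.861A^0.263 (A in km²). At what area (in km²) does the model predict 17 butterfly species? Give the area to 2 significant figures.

17 = 7.861 × A^0.263  ⇒  A^0.263 = 17/7.861 = 2.163
ln A = ln(2.163) / 0.263 = 0.7713 / 0.263 = 2.9327
A = e^2.9327 ≈ 18.78 km²

19 km²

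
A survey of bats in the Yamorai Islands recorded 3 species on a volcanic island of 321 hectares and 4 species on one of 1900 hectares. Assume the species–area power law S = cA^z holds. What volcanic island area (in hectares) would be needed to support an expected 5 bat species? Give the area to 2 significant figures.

z = ln(4/3) / ln(1900/321) = 0.2877 / 1.7782 = 0.1618
c = 3 / 321^0.1618 = 3 / 2.544 = 1.179
A = (5/1.179)^(1/0.1618) ⇒ ln A = ln(4.24)/0.1618 = 8.9289
A = e^8.9289 ≈ 7547 hectares

7500 hectares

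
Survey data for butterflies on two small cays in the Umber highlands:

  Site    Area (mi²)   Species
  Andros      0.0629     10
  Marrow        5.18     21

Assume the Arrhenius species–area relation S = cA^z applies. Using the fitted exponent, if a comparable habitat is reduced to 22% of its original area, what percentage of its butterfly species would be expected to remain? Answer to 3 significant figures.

77.5%

z = ln(21/10) / ln(5.18/0.0629) = 0.7419 / 4.4110 = 0.1682
S_new/S_old = (A_new/A_old)^z = 0.22^0.1682 = exp(0.1682 × -1.5141) = 0.7752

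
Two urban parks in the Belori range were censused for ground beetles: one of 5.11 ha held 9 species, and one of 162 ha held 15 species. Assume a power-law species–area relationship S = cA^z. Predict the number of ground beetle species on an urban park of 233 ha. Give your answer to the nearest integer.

z = ln(15/9) / ln(162/5.11) = 0.5108 / 3.4564 = 0.1478
c = 9 / 5.11^0.1478 = 9 / 1.273 = 7.072
S₃ = 7.072 × 233^0.1478 = 7.072 × 2.238 ≈ 15.83

16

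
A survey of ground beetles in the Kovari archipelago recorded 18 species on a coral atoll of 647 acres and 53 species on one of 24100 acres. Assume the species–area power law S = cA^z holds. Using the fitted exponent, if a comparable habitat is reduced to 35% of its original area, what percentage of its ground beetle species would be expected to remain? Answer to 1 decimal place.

73.1%

z = ln(53/18) / ln(24100/647) = 1.0799 / 3.6176 = 0.2985
S_new/S_old = (A_new/A_old)^z = 0.35^0.2985 = exp(0.2985 × -1.0498) = 0.731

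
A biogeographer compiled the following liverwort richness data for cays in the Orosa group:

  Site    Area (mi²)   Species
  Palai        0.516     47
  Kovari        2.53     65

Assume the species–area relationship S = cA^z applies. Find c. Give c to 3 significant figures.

53.8

z = ln(S₂/S₁) / ln(A₂/A₁) = ln(65/47) / ln(2.53/0.516) = 0.3242 / 1.5899 = 0.2039
c = S₁ / A₁^z = 47 / 0.516^0.2039 = 47 / 0.8738 = 53.79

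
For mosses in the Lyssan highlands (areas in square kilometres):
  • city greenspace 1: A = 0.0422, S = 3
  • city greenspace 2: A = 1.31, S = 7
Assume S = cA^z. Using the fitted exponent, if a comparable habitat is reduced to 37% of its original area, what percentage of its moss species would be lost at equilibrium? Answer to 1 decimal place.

z = ln(7/3) / ln(1.31/0.0422) = 0.8473 / 3.4354 = 0.2466
S_new/S_old = (A_new/A_old)^z = 0.37^0.2466 = exp(0.2466 × -0.9943) = 0.7825
Fraction lost = 1 − 0.7825 = 0.2175

21.7%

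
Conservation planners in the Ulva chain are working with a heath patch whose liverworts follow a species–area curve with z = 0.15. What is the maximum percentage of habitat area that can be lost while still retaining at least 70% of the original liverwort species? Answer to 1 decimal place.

90.7%

Need (A_new/A_old)^0.15 = 0.7, so A_new/A_old = 0.7^(1/0.15) = 0.7^6.667
ln(A_new/A_old) = ln 0.7 / 0.15 = -0.3567 / 0.15 = -2.3778
A_new/A_old = e^-2.3778 ≈ 0.09275
Fraction that can be lost = 1 − 0.09275 = 0.9072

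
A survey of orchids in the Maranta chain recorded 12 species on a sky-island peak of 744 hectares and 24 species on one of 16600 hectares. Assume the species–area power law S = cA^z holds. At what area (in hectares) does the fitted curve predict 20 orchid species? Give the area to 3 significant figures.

7330 hectares

z = ln(24/12) / ln(16600/744) = 0.6931 / 3.1051 = 0.2232
c = 12 / 744^0.2232 = 12 / 4.375 = 2.743
A = (20/2.743)^(1/0.2232) ⇒ ln A = ln(7.292)/0.2232 = 8.9004
A = e^8.9004 ≈ 7335 hectares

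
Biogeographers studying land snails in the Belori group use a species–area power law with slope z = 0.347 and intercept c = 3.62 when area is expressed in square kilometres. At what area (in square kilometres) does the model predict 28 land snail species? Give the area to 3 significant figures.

28 = 3.62 × A^0.347  ⇒  A^0.347 = 28/3.62 = 7.735
ln A = ln(7.735) / 0.347 = 2.0457 / 0.347 = 5.8955
A = e^5.8955 ≈ 363.4 square kilometres

363 square kilometres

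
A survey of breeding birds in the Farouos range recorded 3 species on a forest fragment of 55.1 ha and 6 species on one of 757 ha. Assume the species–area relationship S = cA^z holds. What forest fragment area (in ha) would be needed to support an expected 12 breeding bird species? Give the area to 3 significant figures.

10400 ha

z = ln(6/3) / ln(757/55.1) = 0.6931 / 2.6202 = 0.2645
c = 3 / 55.1^0.2645 = 3 / 2.888 = 1.039
A = (12/1.039)^(1/0.2645) ⇒ ln A = ln(11.55)/0.2645 = 9.2496
A = e^9.2496 ≈ 10400 ha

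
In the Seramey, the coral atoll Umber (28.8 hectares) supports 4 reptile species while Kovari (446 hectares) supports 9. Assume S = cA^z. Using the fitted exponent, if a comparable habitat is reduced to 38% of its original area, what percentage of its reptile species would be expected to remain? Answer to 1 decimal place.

z = ln(9/4) / ln(446/28.8) = 0.8109 / 2.7399 = 0.2960
S_new/S_old = (A_new/A_old)^z = 0.38^0.2960 = exp(0.2960 × -0.9676) = 0.751

75.1%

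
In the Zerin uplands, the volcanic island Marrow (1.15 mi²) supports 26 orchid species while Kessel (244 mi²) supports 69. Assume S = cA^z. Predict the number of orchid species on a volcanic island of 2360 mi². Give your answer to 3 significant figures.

z = ln(69/26) / ln(244/1.15) = 0.9760 / 5.3574 = 0.1822
c = 26 / 1.15^0.1822 = 26 / 1.026 = 25.35
S₃ = 25.35 × 2360^0.1822 = 25.35 × 4.116 ≈ 104.3

104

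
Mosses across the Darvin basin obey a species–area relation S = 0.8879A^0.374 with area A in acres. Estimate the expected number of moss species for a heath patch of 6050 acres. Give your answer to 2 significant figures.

23

S = 0.8879 × 6050^0.374
ln S = ln 0.8879 + 0.374 × ln 6050 = -0.1189 + 0.374 × 8.7078 = 3.1378
S = e^3.1378 ≈ 23.05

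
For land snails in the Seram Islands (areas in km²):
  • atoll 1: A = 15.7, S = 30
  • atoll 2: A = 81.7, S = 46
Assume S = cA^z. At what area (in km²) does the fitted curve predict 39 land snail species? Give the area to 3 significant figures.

z = ln(46/30) / ln(81.7/15.7) = 0.4274 / 1.6494 = 0.2592
c = 30 / 15.7^0.2592 = 30 / 2.041 = 14.7
A = (39/14.7)^(1/0.2592) ⇒ ln A = ln(2.654)/0.2592 = 3.7661
A = e^3.7661 ≈ 43.21 km²

43.2 km²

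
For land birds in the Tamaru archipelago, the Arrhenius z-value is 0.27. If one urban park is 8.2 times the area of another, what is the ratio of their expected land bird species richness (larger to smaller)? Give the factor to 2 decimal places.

1.76

S₂/S₁ = (A₂/A₁)^z = 8.2^0.27
ln(S₂/S₁) = 0.27 × ln 8.2 = 0.27 × 2.1041 = 0.5681
S₂/S₁ = e^0.5681 ≈ 1.765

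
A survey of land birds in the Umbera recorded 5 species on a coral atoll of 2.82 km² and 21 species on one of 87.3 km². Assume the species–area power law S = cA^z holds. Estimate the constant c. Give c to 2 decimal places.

3.24

z = ln(S₂/S₁) / ln(A₂/A₁) = ln(21/5) / ln(87.3/2.82) = 1.4351 / 3.4326 = 0.4181
c = S₁ / A₁^z = 5 / 2.82^0.4181 = 5 / 1.543 = 3.241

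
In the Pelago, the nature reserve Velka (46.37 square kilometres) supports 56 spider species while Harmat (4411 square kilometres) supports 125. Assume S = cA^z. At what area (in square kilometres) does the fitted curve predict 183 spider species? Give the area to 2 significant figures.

z = ln(125/56) / ln(4411/46.37) = 0.8030 / 4.5552 = 0.1763
c = 56 / 46.37^0.1763 = 56 / 1.967 = 28.48
A = (183/28.48)^(1/0.1763) ⇒ ln A = ln(6.427)/0.1763 = 10.5542
A = e^10.5542 ≈ 38340 square kilometres

38000 square kilometres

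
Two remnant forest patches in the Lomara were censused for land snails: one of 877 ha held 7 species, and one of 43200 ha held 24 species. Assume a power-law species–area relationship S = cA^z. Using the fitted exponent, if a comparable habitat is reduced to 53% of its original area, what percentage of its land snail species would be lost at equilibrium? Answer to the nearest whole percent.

18%

z = ln(24/7) / ln(43200/877) = 1.2321 / 3.8971 = 0.3162
S_new/S_old = (A_new/A_old)^z = 0.53^0.3162 = exp(0.3162 × -0.6349) = 0.8181
Fraction lost = 1 − 0.8181 = 0.1819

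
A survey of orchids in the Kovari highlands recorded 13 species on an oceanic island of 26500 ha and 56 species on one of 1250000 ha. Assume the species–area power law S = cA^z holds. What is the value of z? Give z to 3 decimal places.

0.379

Taking logs: ln S = ln c + z ln A, so z = (ln S₂ − ln S₁)/(ln A₂ − ln A₁).
z = ln(56/13) / ln(1250000/26500) = ln(4.308) / ln(47.17) = 1.4604 / 3.8538 = 0.3790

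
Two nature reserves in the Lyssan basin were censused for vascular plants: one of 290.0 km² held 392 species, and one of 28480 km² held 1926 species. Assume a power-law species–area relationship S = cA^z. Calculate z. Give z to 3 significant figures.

0.347

Taking logs: ln S = ln c + z ln A, so z = (ln S₂ − ln S₁)/(ln A₂ − ln A₁).
z = ln(1926/392) / ln(28480/290) = ln(4.913) / ln(98.21) = 1.5919 / 4.5871 = 0.3470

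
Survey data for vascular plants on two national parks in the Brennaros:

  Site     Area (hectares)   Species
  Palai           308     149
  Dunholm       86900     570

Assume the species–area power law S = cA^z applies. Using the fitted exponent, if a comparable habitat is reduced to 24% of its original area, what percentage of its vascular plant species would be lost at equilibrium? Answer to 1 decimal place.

z = ln(570/149) / ln(86900/308) = 1.3417 / 5.6424 = 0.2378
S_new/S_old = (A_new/A_old)^z = 0.24^0.2378 = exp(0.2378 × -1.4271) = 0.7122
Fraction lost = 1 − 0.7122 = 0.2878

28.8%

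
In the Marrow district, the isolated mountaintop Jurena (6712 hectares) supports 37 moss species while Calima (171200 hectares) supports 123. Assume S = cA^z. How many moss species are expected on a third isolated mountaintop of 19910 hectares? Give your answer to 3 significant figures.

z = ln(123/37) / ln(171200/6712) = 1.2013 / 3.2389 = 0.3709
c = 37 / 6712^0.3709 = 37 / 26.26 = 1.409
S₃ = 1.409 × 19910^0.3709 = 1.409 × 39.31 ≈ 55.38

55.4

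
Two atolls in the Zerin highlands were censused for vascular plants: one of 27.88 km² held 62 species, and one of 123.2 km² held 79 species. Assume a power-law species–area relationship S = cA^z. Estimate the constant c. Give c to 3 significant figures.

36.0

z = ln(S₂/S₁) / ln(A₂/A₁) = ln(79/62) / ln(123.2/27.88) = 0.2423 / 1.4859 = 0.1631
c = S₁ / A₁^z = 62 / 27.88^0.1631 = 62 / 1.721 = 36.03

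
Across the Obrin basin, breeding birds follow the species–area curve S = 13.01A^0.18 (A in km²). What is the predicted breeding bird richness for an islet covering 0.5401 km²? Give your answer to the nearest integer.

12 species

S = 13.01 × 0.5401^0.18
ln S = ln 13.01 + 0.18 × ln 0.5401 = 2.5657 + 0.18 × -0.6160 = 2.4548
S = e^2.4548 ≈ 11.64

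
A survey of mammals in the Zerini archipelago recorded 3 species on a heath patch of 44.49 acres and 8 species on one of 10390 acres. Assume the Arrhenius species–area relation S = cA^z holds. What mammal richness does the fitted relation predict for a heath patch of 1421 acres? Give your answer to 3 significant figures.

z = ln(8/3) / ln(10390/44.49) = 0.9808 / 5.4533 = 0.1799
c = 3 / 44.49^0.1799 = 3 / 1.979 = 1.516
S₃ = 1.516 × 1421^0.1799 = 1.516 × 3.69 ≈ 5.594

5.59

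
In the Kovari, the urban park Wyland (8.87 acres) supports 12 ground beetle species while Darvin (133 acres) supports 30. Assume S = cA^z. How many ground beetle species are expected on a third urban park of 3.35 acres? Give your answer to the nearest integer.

9

z = ln(30/12) / ln(133/8.87) = 0.9163 / 2.7077 = 0.3384
c = 12 / 8.87^0.3384 = 12 / 2.093 = 5.733
S₃ = 5.733 × 3.35^0.3384 = 5.733 × 1.505 ≈ 8.631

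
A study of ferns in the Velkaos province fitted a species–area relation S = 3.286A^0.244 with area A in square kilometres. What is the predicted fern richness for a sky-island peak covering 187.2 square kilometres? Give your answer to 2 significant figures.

12

S = 3.286 × 187.2^0.244 = 3.286 × 3.585 ≈ 11.78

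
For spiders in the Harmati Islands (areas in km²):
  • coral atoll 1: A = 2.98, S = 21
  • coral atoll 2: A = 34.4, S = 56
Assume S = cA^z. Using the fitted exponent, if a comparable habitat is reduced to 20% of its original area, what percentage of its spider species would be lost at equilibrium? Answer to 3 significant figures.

z = ln(56/21) / ln(34.4/2.98) = 0.9808 / 2.4461 = 0.4010
S_new/S_old = (A_new/A_old)^z = 0.2^0.4010 = exp(0.4010 × -1.6094) = 0.5245
Fraction lost = 1 − 0.5245 = 0.4755

47.6%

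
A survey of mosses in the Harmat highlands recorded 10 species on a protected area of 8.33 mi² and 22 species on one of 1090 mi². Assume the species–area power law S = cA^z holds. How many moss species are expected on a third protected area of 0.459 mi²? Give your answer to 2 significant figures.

6.3

z = ln(22/10) / ln(1090/8.33) = 0.7885 / 4.8741 = 0.1618
c = 10 / 8.33^0.1618 = 10 / 1.409 = 7.097
S₃ = 7.097 × 0.459^0.1618 = 7.097 × 0.8816 ≈ 6.257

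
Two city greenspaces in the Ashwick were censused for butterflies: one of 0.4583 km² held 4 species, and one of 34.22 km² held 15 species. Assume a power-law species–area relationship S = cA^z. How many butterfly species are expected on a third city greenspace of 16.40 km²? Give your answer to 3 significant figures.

12.0

z = ln(15/4) / ln(34.22/0.4583) = 1.3218 / 4.3130 = 0.3065
c = 4 / 0.4583^0.3065 = 4 / 0.7873 = 5.08
S₃ = 5.08 × 16.4^0.3065 = 5.08 × 2.357 ≈ 11.97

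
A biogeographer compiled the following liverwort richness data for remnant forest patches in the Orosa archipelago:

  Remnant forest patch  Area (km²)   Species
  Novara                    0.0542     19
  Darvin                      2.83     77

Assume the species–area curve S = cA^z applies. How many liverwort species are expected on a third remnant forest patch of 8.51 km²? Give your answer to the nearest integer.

114

z = ln(77/19) / ln(2.83/0.0542) = 1.3994 / 3.9554 = 0.3538
c = 19 / 0.0542^0.3538 = 19 / 0.3565 = 53.29
S₃ = 53.29 × 8.51^0.3538 = 53.29 × 2.133 ≈ 113.7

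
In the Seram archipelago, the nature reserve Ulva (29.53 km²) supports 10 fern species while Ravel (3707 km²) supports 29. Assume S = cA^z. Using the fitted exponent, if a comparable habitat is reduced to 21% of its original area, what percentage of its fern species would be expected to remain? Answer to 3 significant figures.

70.9%

z = ln(29/10) / ln(3707/29.53) = 1.0647 / 4.8326 = 0.2203
S_new/S_old = (A_new/A_old)^z = 0.21^0.2203 = exp(0.2203 × -1.5606) = 0.709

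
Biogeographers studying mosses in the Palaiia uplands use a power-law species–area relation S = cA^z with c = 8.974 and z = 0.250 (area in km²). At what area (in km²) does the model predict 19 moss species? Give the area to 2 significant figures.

20 km²

19 = 8.974 × A^0.25  ⇒  A^0.25 = 19/8.974 = 2.117
ln A = ln(2.117) / 0.25 = 0.7501 / 0.25 = 3.0004
A = e^3.0004 ≈ 20.09 km²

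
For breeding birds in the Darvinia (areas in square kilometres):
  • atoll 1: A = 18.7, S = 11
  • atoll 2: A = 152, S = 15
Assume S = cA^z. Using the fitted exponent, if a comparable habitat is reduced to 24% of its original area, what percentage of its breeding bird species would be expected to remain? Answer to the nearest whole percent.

81%

z = ln(15/11) / ln(152/18.7) = 0.3102 / 2.0954 = 0.1480
S_new/S_old = (A_new/A_old)^z = 0.24^0.1480 = exp(0.1480 × -1.4271) = 0.8096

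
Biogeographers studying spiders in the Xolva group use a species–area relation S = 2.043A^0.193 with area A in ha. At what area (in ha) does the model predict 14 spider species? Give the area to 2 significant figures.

14 = 2.043 × A^0.193  ⇒  A^0.193 = 14/2.043 = 6.853
ln A = ln(6.853) / 0.193 = 1.9246 / 0.193 = 9.9722
A = e^9.9722 ≈ 21423 ha

21000 ha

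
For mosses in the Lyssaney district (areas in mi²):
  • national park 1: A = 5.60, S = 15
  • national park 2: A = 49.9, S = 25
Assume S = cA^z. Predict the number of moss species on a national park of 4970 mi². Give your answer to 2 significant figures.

73

z = ln(25/15) / ln(49.9/5.6) = 0.5108 / 2.1873 = 0.2335
c = 15 / 5.6^0.2335 = 15 / 1.495 = 10.03
S₃ = 10.03 × 4970^0.2335 = 10.03 × 7.299 ≈ 73.22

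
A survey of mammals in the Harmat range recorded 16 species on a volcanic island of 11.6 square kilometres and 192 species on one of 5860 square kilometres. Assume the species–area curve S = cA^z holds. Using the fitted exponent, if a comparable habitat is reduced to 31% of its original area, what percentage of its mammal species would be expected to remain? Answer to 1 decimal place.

62.7%

z = ln(192/16) / ln(5860/11.6) = 2.4849 / 6.2249 = 0.3992
S_new/S_old = (A_new/A_old)^z = 0.31^0.3992 = exp(0.3992 × -1.1712) = 0.6266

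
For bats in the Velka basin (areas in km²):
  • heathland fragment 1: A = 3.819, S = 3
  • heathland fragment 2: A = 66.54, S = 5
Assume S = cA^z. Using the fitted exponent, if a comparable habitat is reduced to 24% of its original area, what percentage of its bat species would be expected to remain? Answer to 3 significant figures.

z = ln(5/3) / ln(66.54/3.819) = 0.5108 / 2.8578 = 0.1787
S_new/S_old = (A_new/A_old)^z = 0.24^0.1787 = exp(0.1787 × -1.4271) = 0.7748

77.5%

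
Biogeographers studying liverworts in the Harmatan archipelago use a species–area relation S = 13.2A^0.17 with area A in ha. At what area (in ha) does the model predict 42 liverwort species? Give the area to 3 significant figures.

906 ha

42 = 13.2 × A^0.17  ⇒  A^0.17 = 42/13.2 = 3.182
ln A = ln(3.182) / 0.17 = 1.1575 / 0.17 = 6.8085
A = e^6.8085 ≈ 905.6 ha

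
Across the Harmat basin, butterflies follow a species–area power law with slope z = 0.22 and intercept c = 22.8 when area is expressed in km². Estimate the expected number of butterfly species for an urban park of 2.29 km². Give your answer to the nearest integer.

S = 22.8 × 2.29^0.22 = 22.8 × 1.2 ≈ 27.36

27 species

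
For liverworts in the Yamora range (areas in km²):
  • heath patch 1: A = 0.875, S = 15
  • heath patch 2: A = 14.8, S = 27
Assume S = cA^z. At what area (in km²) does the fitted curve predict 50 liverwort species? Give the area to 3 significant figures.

z = ln(27/15) / ln(14.8/0.875) = 0.5878 / 2.8282 = 0.2078
c = 15 / 0.875^0.2078 = 15 / 0.9726 = 15.42
A = (50/15.42)^(1/0.2078) ⇒ ln A = ln(3.242)/0.2078 = 5.6594
A = e^5.6594 ≈ 287 km²

287 km²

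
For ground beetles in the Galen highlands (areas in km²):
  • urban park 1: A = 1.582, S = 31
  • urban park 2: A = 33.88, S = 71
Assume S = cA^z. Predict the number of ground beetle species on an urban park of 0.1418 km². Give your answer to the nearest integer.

16

z = ln(71/31) / ln(33.88/1.582) = 0.8287 / 3.0641 = 0.2704
c = 31 / 1.582^0.2704 = 31 / 1.132 = 27.38
S₃ = 27.38 × 0.1418^0.2704 = 27.38 × 0.5896 ≈ 16.15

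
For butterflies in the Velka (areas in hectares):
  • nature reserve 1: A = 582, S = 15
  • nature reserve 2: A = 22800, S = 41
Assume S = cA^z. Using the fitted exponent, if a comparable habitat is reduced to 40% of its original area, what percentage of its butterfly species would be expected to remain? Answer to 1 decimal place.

z = ln(41/15) / ln(22800/582) = 1.0055 / 3.6680 = 0.2741
S_new/S_old = (A_new/A_old)^z = 0.4^0.2741 = exp(0.2741 × -0.9163) = 0.7779

77.8%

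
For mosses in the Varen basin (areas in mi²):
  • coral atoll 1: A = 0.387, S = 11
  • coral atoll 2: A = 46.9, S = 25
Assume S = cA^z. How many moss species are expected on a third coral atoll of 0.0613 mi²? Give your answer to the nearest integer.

8

z = ln(25/11) / ln(46.9/0.387) = 0.8210 / 4.7973 = 0.1711
c = 11 / 0.387^0.1711 = 11 / 0.85 = 12.94
S₃ = 12.94 × 0.0613^0.1711 = 12.94 × 0.6201 ≈ 8.025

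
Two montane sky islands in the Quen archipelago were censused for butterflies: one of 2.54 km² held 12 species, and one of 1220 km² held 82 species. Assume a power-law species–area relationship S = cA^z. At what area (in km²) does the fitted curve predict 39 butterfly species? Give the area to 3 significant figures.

z = ln(82/12) / ln(1220/2.54) = 1.9218 / 6.1744 = 0.3113
c = 12 / 2.54^0.3113 = 12 / 1.337 = 8.978
A = (39/8.978)^(1/0.3113) ⇒ ln A = ln(4.344)/0.3113 = 4.7190
A = e^4.7190 ≈ 112.1 km²

112 km²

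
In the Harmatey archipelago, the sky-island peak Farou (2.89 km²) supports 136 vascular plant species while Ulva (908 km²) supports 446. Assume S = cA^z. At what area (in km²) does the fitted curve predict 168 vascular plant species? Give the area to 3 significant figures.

z = ln(446/136) / ln(908/2.89) = 1.1877 / 5.7500 = 0.2066
c = 136 / 2.89^0.2066 = 136 / 1.245 = 109.2
A = (168/109.2)^(1/0.2066) ⇒ ln A = ln(1.538)/0.2066 = 2.0843
A = e^2.0843 ≈ 8.039 km²

8.04 km²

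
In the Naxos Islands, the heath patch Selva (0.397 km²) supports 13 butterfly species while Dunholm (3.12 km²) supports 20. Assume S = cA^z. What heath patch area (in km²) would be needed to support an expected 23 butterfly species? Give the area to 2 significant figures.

6.1 km²

z = ln(20/13) / ln(3.12/0.397) = 0.4308 / 2.0617 = 0.2090
c = 13 / 0.397^0.2090 = 13 / 0.8245 = 15.77
A = (23/15.77)^(1/0.2090) ⇒ ln A = ln(1.459)/0.2090 = 1.8067
A = e^1.8067 ≈ 6.09 km²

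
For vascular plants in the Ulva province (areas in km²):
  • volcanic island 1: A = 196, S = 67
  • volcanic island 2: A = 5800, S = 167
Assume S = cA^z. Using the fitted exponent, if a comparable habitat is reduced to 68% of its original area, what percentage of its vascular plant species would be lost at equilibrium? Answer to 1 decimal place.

9.9%

z = ln(167/67) / ln(5800/196) = 0.9133 / 3.3875 = 0.2696
S_new/S_old = (A_new/A_old)^z = 0.68^0.2696 = exp(0.2696 × -0.3857) = 0.9012
Fraction lost = 1 − 0.9012 = 0.09876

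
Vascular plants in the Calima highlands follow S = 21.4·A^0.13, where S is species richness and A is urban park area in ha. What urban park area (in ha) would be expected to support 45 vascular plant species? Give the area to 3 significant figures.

304 ha

45 = 21.4 × A^0.13  ⇒  A^0.13 = 45/21.4 = 2.103
ln A = ln(2.103) / 0.13 = 0.7433 / 0.13 = 5.7175
A = e^5.7175 ≈ 304.1 ha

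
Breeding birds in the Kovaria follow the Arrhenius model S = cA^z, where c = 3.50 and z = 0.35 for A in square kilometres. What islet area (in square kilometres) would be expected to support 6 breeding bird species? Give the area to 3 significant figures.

6 = 3.5 × A^0.35  ⇒  A^0.35 = 6/3.5 = 1.714
ln A = ln(1.714) / 0.35 = 0.5390 / 0.35 = 1.5400
A = e^1.5400 ≈ 4.665 square kilometres

4.66 square kilometres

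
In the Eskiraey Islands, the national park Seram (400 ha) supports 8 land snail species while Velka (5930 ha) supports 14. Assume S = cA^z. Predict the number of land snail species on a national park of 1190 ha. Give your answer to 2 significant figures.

10

z = ln(14/8) / ln(5930/400) = 0.5596 / 2.6963 = 0.2075
c = 8 / 400^0.2075 = 8 / 3.468 = 2.307
S₃ = 2.307 × 1190^0.2075 = 2.307 × 4.348 ≈ 10.03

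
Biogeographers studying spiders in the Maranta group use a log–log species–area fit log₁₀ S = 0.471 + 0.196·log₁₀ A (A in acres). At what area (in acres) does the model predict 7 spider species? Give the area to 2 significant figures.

7 = 2.958 × A^0.196  ⇒  A^0.196 = 7/2.958 = 2.366
ln A = ln(2.366) / 0.196 = 0.8614 / 0.196 = 4.3949
A = e^4.3949 ≈ 81.03 acres

81 acres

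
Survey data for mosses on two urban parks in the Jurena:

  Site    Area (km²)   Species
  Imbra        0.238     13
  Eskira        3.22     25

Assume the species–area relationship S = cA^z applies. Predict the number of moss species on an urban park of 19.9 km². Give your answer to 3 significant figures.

z = ln(25/13) / ln(3.22/0.238) = 0.6539 / 2.6049 = 0.2510
c = 13 / 0.238^0.2510 = 13 / 0.6974 = 18.64
S₃ = 18.64 × 19.9^0.2510 = 18.64 × 2.119 ≈ 39.49

39.5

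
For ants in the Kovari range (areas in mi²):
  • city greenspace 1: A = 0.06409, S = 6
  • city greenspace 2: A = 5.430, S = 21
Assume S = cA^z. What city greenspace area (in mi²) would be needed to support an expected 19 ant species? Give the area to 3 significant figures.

z = ln(21/6) / ln(5.43/0.06409) = 1.2528 / 4.4394 = 0.2822
c = 6 / 0.06409^0.2822 = 6 / 0.4606 = 13.03
A = (19/13.03)^(1/0.2822) ⇒ ln A = ln(1.458)/0.2822 = 1.3373
A = e^1.3373 ≈ 3.809 mi²

3.81 mi²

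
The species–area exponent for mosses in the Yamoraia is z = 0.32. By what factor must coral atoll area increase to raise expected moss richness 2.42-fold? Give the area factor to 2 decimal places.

15.83

(A₂/A₁)^0.32 = 2.42, so A₂/A₁ = 2.42^(1/0.32) = 2.42^3.125
ln(A₂/A₁) = ln 2.42 / 0.32 = 0.8838 / 0.32 = 2.7618
A₂/A₁ = e^2.7618 ≈ 15.83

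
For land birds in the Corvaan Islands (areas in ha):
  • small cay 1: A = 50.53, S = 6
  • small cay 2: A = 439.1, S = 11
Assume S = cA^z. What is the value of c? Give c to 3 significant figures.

2.00

z = ln(S₂/S₁) / ln(A₂/A₁) = ln(11/6) / ln(439.1/50.53) = 0.6061 / 2.1622 = 0.2803
c = S₁ / A₁^z = 6 / 50.53^0.2803 = 6 / 3.003 = 1.998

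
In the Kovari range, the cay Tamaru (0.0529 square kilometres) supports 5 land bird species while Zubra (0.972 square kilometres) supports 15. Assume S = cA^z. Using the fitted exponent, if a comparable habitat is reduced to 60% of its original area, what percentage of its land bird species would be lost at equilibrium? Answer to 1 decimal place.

17.5%

z = ln(15/5) / ln(0.972/0.0529) = 1.0986 / 2.9110 = 0.3774
S_new/S_old = (A_new/A_old)^z = 0.6^0.3774 = exp(0.3774 × -0.5108) = 0.8247
Fraction lost = 1 − 0.8247 = 0.1753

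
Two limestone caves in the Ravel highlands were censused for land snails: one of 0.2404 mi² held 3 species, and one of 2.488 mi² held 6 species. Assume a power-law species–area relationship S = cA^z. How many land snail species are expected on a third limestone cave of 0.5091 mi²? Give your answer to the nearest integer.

z = ln(6/3) / ln(2.488/0.2404) = 0.6931 / 2.3369 = 0.2966
c = 3 / 0.2404^0.2966 = 3 / 0.6552 = 4.579
S₃ = 4.579 × 0.5091^0.2966 = 4.579 × 0.8185 ≈ 3.748

4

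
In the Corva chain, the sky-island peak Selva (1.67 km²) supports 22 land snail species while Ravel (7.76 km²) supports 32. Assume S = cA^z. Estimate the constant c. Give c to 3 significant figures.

19.4

z = ln(S₂/S₁) / ln(A₂/A₁) = ln(32/22) / ln(7.76/1.67) = 0.3747 / 1.5362 = 0.2439
c = S₁ / A₁^z = 22 / 1.67^0.2439 = 22 / 1.133 = 19.41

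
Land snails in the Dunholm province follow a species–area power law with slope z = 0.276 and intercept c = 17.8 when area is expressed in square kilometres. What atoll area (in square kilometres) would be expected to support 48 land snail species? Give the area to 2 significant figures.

36 square kilometres

48 = 17.8 × A^0.276  ⇒  A^0.276 = 48/17.8 = 2.697
ln A = ln(2.697) / 0.276 = 0.9920 / 0.276 = 3.5942
A = e^3.5942 ≈ 36.39 square kilometres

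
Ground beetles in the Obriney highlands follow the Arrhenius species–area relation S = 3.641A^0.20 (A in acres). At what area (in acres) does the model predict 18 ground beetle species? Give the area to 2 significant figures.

18 = 3.641 × A^0.2  ⇒  A^0.2 = 18/3.641 = 4.944
ln A = ln(4.944) / 0.2 = 1.5981 / 0.2 = 7.9906
A = e^7.9906 ≈ 2953 acres

3000 acres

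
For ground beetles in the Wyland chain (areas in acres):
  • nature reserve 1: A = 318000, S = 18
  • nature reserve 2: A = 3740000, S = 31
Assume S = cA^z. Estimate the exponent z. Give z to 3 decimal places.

0.221

Taking logs: ln S = ln c + z ln A, so z = (ln S₂ − ln S₁)/(ln A₂ − ln A₁).
z = ln(31/18) / ln(3740000/318000) = ln(1.722) / ln(11.76) = 0.5436 / 2.4648 = 0.2206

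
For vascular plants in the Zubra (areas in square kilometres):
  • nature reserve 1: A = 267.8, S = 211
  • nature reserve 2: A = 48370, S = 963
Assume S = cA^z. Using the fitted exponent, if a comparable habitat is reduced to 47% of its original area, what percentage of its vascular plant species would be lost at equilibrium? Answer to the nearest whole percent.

z = ln(963/211) / ln(48370/267.8) = 1.5182 / 5.1964 = 0.2922
S_new/S_old = (A_new/A_old)^z = 0.47^0.2922 = exp(0.2922 × -0.7550) = 0.802
Fraction lost = 1 − 0.802 = 0.198

20%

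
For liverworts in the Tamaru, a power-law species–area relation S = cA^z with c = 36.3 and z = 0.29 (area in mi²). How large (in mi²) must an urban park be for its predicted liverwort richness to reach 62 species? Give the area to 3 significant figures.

6.33 mi²

62 = 36.3 × A^0.29  ⇒  A^0.29 = 62/36.3 = 1.708
ln A = ln(1.708) / 0.29 = 0.5353 / 0.29 = 1.8459
A = e^1.8459 ≈ 6.334 mi²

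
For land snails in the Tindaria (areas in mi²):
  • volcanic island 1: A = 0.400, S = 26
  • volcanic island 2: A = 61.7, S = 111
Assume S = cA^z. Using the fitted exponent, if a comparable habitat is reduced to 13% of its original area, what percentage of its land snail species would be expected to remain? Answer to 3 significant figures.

z = ln(111/26) / ln(61.7/0.4) = 1.4514 / 5.0386 = 0.2881
S_new/S_old = (A_new/A_old)^z = 0.13^0.2881 = exp(0.2881 × -2.0402) = 0.5556

55.6%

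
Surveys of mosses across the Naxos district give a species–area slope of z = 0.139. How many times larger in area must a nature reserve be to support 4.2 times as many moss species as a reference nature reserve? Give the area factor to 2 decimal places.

30465.47

(A₂/A₁)^0.139 = 4.2, so A₂/A₁ = 4.2^(1/0.139) = 4.2^7.194
ln(A₂/A₁) = ln 4.2 / 0.139 = 1.4351 / 0.139 = 10.3243
A₂/A₁ = e^10.3243 ≈ 30465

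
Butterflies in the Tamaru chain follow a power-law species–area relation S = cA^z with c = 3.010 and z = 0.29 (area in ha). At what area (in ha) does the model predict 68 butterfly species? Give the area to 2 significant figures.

47000 ha

68 = 3.01 × A^0.29  ⇒  A^0.29 = 68/3.01 = 22.59
ln A = ln(22.59) / 0.29 = 3.1176 / 0.29 = 10.7502
A = e^10.7502 ≈ 46641 ha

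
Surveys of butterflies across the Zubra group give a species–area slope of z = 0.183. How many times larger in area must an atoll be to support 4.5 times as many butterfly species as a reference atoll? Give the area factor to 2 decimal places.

(A₂/A₁)^0.183 = 4.5, so A₂/A₁ = 4.5^(1/0.183) = 4.5^5.464
ln(A₂/A₁) = ln 4.5 / 0.183 = 1.5041 / 0.183 = 8.2190
A₂/A₁ = e^8.2190 ≈ 3711

3710.80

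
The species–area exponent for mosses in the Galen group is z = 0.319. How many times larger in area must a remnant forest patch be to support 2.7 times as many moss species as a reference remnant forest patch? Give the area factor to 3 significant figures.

22.5

(A₂/A₁)^0.319 = 2.7, so A₂/A₁ = 2.7^(1/0.319) = 2.7^3.135
ln(A₂/A₁) = ln 2.7 / 0.319 = 0.9933 / 0.319 = 3.1136
A₂/A₁ = e^3.1136 ≈ 22.5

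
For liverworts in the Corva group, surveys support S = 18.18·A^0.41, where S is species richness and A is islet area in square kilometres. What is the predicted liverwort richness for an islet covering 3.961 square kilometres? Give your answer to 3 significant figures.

S = 18.18 × 3.961^0.41
ln S = ln 18.18 + 0.41 × ln 3.961 = 2.9003 + 0.41 × 1.3765 = 3.4647
S = e^3.4647 ≈ 31.97

32.0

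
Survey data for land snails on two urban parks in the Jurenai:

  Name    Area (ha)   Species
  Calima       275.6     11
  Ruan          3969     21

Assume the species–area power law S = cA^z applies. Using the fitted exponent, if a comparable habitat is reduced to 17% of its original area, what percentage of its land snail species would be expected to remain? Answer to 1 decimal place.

z = ln(21/11) / ln(3969/275.6) = 0.6466 / 2.6673 = 0.2424
S_new/S_old = (A_new/A_old)^z = 0.17^0.2424 = exp(0.2424 × -1.7720) = 0.6508

65.1%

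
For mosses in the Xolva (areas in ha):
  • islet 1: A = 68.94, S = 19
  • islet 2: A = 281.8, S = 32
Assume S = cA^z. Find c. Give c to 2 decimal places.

z = ln(S₂/S₁) / ln(A₂/A₁) = ln(32/19) / ln(281.8/68.94) = 0.5213 / 1.4080 = 0.3702
c = S₁ / A₁^z = 19 / 68.94^0.3702 = 19 / 4.794 = 3.963

3.96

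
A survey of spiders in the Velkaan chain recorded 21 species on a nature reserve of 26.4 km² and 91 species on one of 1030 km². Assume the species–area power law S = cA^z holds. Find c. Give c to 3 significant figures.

5.67

z = ln(S₂/S₁) / ln(A₂/A₁) = ln(91/21) / ln(1030/26.4) = 1.4663 / 3.6640 = 0.4002
c = S₁ / A₁^z = 21 / 26.4^0.4002 = 21 / 3.706 = 5.666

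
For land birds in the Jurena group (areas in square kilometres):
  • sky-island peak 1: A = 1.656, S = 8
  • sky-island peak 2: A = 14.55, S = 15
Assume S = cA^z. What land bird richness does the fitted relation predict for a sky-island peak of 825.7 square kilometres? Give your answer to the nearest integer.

48

z = ln(15/8) / ln(14.55/1.656) = 0.6286 / 2.1732 = 0.2893
c = 8 / 1.656^0.2893 = 8 / 1.157 = 6.914
S₃ = 6.914 × 825.7^0.2893 = 6.914 × 6.978 ≈ 48.24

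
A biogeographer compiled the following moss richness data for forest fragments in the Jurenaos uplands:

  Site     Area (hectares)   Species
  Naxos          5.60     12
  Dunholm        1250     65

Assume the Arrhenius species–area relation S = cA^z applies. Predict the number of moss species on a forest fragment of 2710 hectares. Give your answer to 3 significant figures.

z = ln(65/12) / ln(1250/5.6) = 1.6895 / 5.4081 = 0.3124
c = 12 / 5.6^0.3124 = 12 / 1.713 = 7.006
S₃ = 7.006 × 2710^0.3124 = 7.006 × 11.82 ≈ 82.77

82.8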